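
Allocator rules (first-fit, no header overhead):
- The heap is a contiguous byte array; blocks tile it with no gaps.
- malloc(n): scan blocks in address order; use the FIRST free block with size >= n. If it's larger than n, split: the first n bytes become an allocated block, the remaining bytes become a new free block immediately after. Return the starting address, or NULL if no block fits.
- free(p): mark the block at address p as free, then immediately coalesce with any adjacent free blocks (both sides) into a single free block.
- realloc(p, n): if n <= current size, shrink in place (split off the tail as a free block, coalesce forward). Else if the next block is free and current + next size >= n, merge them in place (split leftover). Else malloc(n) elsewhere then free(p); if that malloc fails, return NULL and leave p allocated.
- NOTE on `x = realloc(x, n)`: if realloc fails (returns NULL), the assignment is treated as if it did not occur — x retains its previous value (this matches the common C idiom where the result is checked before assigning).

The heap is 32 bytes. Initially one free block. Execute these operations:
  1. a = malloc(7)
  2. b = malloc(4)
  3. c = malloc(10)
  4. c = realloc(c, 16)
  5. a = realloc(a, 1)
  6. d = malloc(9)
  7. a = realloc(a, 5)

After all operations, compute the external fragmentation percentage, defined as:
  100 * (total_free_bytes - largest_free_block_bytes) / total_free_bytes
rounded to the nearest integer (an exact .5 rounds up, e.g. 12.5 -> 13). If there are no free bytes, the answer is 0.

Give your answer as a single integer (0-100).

Op 1: a = malloc(7) -> a = 0; heap: [0-6 ALLOC][7-31 FREE]
Op 2: b = malloc(4) -> b = 7; heap: [0-6 ALLOC][7-10 ALLOC][11-31 FREE]
Op 3: c = malloc(10) -> c = 11; heap: [0-6 ALLOC][7-10 ALLOC][11-20 ALLOC][21-31 FREE]
Op 4: c = realloc(c, 16) -> c = 11; heap: [0-6 ALLOC][7-10 ALLOC][11-26 ALLOC][27-31 FREE]
Op 5: a = realloc(a, 1) -> a = 0; heap: [0-0 ALLOC][1-6 FREE][7-10 ALLOC][11-26 ALLOC][27-31 FREE]
Op 6: d = malloc(9) -> d = NULL; heap: [0-0 ALLOC][1-6 FREE][7-10 ALLOC][11-26 ALLOC][27-31 FREE]
Op 7: a = realloc(a, 5) -> a = 0; heap: [0-4 ALLOC][5-6 FREE][7-10 ALLOC][11-26 ALLOC][27-31 FREE]
Free blocks: [2 5] total_free=7 largest=5 -> 100*(7-5)/7 = 200/7 ≈ 28.571 -> rounds to 29

Answer: 29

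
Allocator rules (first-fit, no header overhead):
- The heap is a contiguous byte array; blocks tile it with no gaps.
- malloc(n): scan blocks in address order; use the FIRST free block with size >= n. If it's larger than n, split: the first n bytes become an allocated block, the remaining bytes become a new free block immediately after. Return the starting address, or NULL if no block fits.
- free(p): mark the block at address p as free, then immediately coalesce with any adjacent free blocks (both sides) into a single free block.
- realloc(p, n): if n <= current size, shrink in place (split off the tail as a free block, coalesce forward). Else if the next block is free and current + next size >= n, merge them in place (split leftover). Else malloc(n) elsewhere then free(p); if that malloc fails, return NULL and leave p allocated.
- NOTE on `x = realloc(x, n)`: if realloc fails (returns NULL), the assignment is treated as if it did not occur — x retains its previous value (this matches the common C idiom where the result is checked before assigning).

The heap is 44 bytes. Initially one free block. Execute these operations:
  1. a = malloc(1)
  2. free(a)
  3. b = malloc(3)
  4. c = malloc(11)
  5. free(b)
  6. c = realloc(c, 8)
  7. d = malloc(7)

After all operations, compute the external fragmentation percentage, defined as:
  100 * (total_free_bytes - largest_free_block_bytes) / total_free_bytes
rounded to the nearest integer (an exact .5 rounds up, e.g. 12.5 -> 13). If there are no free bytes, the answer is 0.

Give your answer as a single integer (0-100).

Op 1: a = malloc(1) -> a = 0; heap: [0-0 ALLOC][1-43 FREE]
Op 2: free(a) -> (freed a); heap: [0-43 FREE]
Op 3: b = malloc(3) -> b = 0; heap: [0-2 ALLOC][3-43 FREE]
Op 4: c = malloc(11) -> c = 3; heap: [0-2 ALLOC][3-13 ALLOC][14-43 FREE]
Op 5: free(b) -> (freed b); heap: [0-2 FREE][3-13 ALLOC][14-43 FREE]
Op 6: c = realloc(c, 8) -> c = 3; heap: [0-2 FREE][3-10 ALLOC][11-43 FREE]
Op 7: d = malloc(7) -> d = 11; heap: [0-2 FREE][3-10 ALLOC][11-17 ALLOC][18-43 FREE]
Free blocks: [3 26] total_free=29 largest=26 -> 100*(29-26)/29 = 300/29 ≈ 10.345 -> rounds to 10

Answer: 10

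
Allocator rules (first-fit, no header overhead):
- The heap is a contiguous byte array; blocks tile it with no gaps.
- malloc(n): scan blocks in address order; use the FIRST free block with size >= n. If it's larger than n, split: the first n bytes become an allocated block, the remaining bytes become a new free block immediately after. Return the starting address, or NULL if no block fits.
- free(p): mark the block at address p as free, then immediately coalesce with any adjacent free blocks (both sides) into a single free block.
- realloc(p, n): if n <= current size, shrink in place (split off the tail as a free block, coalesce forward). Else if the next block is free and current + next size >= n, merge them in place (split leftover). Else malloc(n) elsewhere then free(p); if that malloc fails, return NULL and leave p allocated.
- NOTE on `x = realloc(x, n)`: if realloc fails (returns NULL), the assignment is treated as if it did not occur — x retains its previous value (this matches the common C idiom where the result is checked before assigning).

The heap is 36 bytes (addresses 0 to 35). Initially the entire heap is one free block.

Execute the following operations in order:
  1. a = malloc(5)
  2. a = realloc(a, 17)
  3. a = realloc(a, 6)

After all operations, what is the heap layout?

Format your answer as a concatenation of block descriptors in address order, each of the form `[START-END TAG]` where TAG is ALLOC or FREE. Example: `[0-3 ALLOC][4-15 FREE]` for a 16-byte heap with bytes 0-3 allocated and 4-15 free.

Op 1: a = malloc(5) -> a = 0; heap: [0-4 ALLOC][5-35 FREE]
Op 2: a = realloc(a, 17) -> a = 0; heap: [0-16 ALLOC][17-35 FREE]
Op 3: a = realloc(a, 6) -> a = 0; heap: [0-5 ALLOC][6-35 FREE]

Answer: [0-5 ALLOC][6-35 FREE]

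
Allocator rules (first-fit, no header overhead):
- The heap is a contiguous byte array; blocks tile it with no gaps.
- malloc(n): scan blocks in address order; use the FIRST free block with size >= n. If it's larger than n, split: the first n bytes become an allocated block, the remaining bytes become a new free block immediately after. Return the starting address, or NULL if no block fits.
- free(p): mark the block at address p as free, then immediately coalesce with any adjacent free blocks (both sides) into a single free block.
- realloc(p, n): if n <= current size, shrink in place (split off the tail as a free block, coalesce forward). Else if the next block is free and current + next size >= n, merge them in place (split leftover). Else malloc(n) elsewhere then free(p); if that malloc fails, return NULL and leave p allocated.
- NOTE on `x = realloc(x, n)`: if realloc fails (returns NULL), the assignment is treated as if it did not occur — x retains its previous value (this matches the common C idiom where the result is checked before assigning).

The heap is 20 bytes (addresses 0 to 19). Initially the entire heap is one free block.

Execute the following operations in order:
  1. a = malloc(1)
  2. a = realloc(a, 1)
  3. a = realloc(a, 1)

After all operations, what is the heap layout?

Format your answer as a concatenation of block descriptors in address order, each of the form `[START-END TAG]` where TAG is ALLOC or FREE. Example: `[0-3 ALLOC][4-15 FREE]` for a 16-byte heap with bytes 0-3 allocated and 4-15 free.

Answer: [0-0 ALLOC][1-19 FREE]

Derivation:
Op 1: a = malloc(1) -> a = 0; heap: [0-0 ALLOC][1-19 FREE]
Op 2: a = realloc(a, 1) -> a = 0; heap: [0-0 ALLOC][1-19 FREE]
Op 3: a = realloc(a, 1) -> a = 0; heap: [0-0 ALLOC][1-19 FREE]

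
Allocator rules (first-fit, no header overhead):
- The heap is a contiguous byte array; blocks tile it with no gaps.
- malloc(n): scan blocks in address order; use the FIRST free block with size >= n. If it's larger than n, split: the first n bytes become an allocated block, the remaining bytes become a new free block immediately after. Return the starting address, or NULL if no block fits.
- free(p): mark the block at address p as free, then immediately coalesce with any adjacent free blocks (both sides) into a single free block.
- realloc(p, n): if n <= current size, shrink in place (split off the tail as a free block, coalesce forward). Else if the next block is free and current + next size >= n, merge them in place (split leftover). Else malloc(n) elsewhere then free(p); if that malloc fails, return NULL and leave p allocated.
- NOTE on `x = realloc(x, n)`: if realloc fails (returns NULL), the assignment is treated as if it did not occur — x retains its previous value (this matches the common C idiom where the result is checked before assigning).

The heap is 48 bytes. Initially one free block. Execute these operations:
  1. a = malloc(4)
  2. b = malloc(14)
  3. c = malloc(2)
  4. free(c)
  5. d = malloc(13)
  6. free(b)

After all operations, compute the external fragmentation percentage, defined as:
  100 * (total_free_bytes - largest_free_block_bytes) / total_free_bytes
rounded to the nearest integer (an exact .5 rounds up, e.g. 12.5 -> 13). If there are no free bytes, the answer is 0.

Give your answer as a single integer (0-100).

Answer: 45

Derivation:
Op 1: a = malloc(4) -> a = 0; heap: [0-3 ALLOC][4-47 FREE]
Op 2: b = malloc(14) -> b = 4; heap: [0-3 ALLOC][4-17 ALLOC][18-47 FREE]
Op 3: c = malloc(2) -> c = 18; heap: [0-3 ALLOC][4-17 ALLOC][18-19 ALLOC][20-47 FREE]
Op 4: free(c) -> (freed c); heap: [0-3 ALLOC][4-17 ALLOC][18-47 FREE]
Op 5: d = malloc(13) -> d = 18; heap: [0-3 ALLOC][4-17 ALLOC][18-30 ALLOC][31-47 FREE]
Op 6: free(b) -> (freed b); heap: [0-3 ALLOC][4-17 FREE][18-30 ALLOC][31-47 FREE]
Free blocks: [14 17] total_free=31 largest=17 -> 100*(31-17)/31 = 1400/31 ≈ 45.161 -> rounds to 45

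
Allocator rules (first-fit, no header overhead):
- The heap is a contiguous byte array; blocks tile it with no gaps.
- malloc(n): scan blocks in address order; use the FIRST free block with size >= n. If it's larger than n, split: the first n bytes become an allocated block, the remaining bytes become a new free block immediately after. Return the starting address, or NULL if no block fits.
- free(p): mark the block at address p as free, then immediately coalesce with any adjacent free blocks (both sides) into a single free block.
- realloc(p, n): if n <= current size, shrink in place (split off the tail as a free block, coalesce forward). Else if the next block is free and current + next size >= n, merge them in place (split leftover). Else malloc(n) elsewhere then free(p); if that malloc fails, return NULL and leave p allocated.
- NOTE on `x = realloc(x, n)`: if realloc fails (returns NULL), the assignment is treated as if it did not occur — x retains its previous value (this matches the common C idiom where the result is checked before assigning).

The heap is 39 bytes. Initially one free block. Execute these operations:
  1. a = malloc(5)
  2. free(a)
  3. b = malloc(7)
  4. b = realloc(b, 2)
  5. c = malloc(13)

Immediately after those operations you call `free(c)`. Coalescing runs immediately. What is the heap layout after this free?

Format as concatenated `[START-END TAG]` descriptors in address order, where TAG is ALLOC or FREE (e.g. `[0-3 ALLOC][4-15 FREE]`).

Op 1: a = malloc(5) -> a = 0; heap: [0-4 ALLOC][5-38 FREE]
Op 2: free(a) -> (freed a); heap: [0-38 FREE]
Op 3: b = malloc(7) -> b = 0; heap: [0-6 ALLOC][7-38 FREE]
Op 4: b = realloc(b, 2) -> b = 0; heap: [0-1 ALLOC][2-38 FREE]
Op 5: c = malloc(13) -> c = 2; heap: [0-1 ALLOC][2-14 ALLOC][15-38 FREE]
free(c): c = 2 -> block [2-14 ALLOC]; mark free, coalesce with adjacent free neighbors -> [0-1 ALLOC][2-38 FREE]

Answer: [0-1 ALLOC][2-38 FREE]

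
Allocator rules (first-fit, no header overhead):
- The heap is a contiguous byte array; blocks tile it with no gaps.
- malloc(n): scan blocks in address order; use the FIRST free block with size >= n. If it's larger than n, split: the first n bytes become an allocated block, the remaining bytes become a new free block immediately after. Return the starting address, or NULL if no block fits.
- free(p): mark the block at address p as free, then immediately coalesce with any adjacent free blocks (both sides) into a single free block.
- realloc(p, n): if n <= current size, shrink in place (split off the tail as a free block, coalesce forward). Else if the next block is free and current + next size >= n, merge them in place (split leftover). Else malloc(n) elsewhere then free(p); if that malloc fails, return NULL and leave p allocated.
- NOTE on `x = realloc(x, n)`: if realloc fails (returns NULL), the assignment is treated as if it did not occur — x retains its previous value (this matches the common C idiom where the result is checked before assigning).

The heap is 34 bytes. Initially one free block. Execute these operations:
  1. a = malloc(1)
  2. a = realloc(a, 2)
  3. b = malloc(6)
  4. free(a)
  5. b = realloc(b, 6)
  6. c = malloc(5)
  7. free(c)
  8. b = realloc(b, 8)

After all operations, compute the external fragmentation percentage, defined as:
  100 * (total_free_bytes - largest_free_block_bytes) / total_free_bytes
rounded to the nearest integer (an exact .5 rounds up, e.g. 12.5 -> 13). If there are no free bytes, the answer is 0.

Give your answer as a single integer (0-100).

Answer: 8

Derivation:
Op 1: a = malloc(1) -> a = 0; heap: [0-0 ALLOC][1-33 FREE]
Op 2: a = realloc(a, 2) -> a = 0; heap: [0-1 ALLOC][2-33 FREE]
Op 3: b = malloc(6) -> b = 2; heap: [0-1 ALLOC][2-7 ALLOC][8-33 FREE]
Op 4: free(a) -> (freed a); heap: [0-1 FREE][2-7 ALLOC][8-33 FREE]
Op 5: b = realloc(b, 6) -> b = 2; heap: [0-1 FREE][2-7 ALLOC][8-33 FREE]
Op 6: c = malloc(5) -> c = 8; heap: [0-1 FREE][2-7 ALLOC][8-12 ALLOC][13-33 FREE]
Op 7: free(c) -> (freed c); heap: [0-1 FREE][2-7 ALLOC][8-33 FREE]
Op 8: b = realloc(b, 8) -> b = 2; heap: [0-1 FREE][2-9 ALLOC][10-33 FREE]
Free blocks: [2 24] total_free=26 largest=24 -> 100*(26-24)/26 = 200/26 ≈ 7.692 -> rounds to 8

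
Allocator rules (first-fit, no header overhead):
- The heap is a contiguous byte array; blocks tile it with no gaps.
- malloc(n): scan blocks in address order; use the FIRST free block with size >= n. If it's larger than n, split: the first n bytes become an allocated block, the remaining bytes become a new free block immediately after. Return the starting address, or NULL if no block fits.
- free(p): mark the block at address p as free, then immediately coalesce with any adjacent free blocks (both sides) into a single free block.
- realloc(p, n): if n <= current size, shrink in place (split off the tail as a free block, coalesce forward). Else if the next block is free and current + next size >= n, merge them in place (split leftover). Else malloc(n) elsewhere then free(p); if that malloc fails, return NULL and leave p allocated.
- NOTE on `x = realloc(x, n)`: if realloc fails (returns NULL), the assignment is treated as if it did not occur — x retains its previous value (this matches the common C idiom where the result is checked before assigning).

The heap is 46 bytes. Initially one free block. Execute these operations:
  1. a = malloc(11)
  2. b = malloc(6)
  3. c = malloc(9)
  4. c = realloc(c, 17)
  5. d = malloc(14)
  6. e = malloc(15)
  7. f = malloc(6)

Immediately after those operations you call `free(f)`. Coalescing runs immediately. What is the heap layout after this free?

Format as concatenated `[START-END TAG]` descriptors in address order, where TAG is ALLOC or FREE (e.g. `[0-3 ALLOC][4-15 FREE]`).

Answer: [0-10 ALLOC][11-16 ALLOC][17-33 ALLOC][34-45 FREE]

Derivation:
Op 1: a = malloc(11) -> a = 0; heap: [0-10 ALLOC][11-45 FREE]
Op 2: b = malloc(6) -> b = 11; heap: [0-10 ALLOC][11-16 ALLOC][17-45 FREE]
Op 3: c = malloc(9) -> c = 17; heap: [0-10 ALLOC][11-16 ALLOC][17-25 ALLOC][26-45 FREE]
Op 4: c = realloc(c, 17) -> c = 17; heap: [0-10 ALLOC][11-16 ALLOC][17-33 ALLOC][34-45 FREE]
Op 5: d = malloc(14) -> d = NULL; heap: [0-10 ALLOC][11-16 ALLOC][17-33 ALLOC][34-45 FREE]
Op 6: e = malloc(15) -> e = NULL; heap: [0-10 ALLOC][11-16 ALLOC][17-33 ALLOC][34-45 FREE]
Op 7: f = malloc(6) -> f = 34; heap: [0-10 ALLOC][11-16 ALLOC][17-33 ALLOC][34-39 ALLOC][40-45 FREE]
free(f): f = 34 -> block [34-39 ALLOC]; mark free, coalesce with adjacent free neighbors -> [0-10 ALLOC][11-16 ALLOC][17-33 ALLOC][34-45 FREE]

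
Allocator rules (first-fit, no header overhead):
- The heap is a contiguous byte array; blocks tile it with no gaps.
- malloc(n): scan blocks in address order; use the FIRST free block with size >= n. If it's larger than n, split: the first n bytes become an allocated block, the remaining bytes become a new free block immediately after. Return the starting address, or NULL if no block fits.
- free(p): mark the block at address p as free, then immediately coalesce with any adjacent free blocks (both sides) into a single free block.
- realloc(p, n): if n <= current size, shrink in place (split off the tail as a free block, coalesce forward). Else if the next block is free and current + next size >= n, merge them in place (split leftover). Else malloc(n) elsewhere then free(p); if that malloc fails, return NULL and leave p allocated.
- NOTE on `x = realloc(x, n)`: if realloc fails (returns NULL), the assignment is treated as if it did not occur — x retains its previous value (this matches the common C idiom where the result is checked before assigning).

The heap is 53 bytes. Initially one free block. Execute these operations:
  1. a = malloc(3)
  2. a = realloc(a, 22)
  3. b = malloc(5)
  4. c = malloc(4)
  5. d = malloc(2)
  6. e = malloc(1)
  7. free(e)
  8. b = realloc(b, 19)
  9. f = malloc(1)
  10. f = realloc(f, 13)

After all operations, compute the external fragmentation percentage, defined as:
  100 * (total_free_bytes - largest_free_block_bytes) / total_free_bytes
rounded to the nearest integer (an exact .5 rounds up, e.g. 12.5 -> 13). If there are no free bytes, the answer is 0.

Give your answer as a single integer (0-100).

Answer: 20

Derivation:
Op 1: a = malloc(3) -> a = 0; heap: [0-2 ALLOC][3-52 FREE]
Op 2: a = realloc(a, 22) -> a = 0; heap: [0-21 ALLOC][22-52 FREE]
Op 3: b = malloc(5) -> b = 22; heap: [0-21 ALLOC][22-26 ALLOC][27-52 FREE]
Op 4: c = malloc(4) -> c = 27; heap: [0-21 ALLOC][22-26 ALLOC][27-30 ALLOC][31-52 FREE]
Op 5: d = malloc(2) -> d = 31; heap: [0-21 ALLOC][22-26 ALLOC][27-30 ALLOC][31-32 ALLOC][33-52 FREE]
Op 6: e = malloc(1) -> e = 33; heap: [0-21 ALLOC][22-26 ALLOC][27-30 ALLOC][31-32 ALLOC][33-33 ALLOC][34-52 FREE]
Op 7: free(e) -> (freed e); heap: [0-21 ALLOC][22-26 ALLOC][27-30 ALLOC][31-32 ALLOC][33-52 FREE]
Op 8: b = realloc(b, 19) -> b = 33; heap: [0-21 ALLOC][22-26 FREE][27-30 ALLOC][31-32 ALLOC][33-51 ALLOC][52-52 FREE]
Op 9: f = malloc(1) -> f = 22; heap: [0-21 ALLOC][22-22 ALLOC][23-26 FREE][27-30 ALLOC][31-32 ALLOC][33-51 ALLOC][52-52 FREE]
Op 10: f = realloc(f, 13) -> NULL (f unchanged); heap: [0-21 ALLOC][22-22 ALLOC][23-26 FREE][27-30 ALLOC][31-32 ALLOC][33-51 ALLOC][52-52 FREE]
Free blocks: [4 1] total_free=5 largest=4 -> 100*(5-4)/5 = 100/5 = 20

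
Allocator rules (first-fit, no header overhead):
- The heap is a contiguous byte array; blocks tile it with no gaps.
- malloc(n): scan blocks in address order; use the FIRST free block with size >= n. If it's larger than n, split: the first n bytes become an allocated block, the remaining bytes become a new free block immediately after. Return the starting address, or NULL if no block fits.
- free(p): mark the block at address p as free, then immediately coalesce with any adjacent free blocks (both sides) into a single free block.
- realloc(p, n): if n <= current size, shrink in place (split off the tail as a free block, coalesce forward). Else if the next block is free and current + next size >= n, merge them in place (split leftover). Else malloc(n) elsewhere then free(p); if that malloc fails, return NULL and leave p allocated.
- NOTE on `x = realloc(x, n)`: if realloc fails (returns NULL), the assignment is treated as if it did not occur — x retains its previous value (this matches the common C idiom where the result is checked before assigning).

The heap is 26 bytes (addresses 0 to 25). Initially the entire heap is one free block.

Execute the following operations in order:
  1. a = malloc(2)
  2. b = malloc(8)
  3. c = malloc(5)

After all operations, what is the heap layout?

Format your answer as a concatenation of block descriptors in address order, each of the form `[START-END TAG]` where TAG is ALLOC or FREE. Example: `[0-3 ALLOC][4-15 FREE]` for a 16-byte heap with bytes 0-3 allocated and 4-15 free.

Answer: [0-1 ALLOC][2-9 ALLOC][10-14 ALLOC][15-25 FREE]

Derivation:
Op 1: a = malloc(2) -> a = 0; heap: [0-1 ALLOC][2-25 FREE]
Op 2: b = malloc(8) -> b = 2; heap: [0-1 ALLOC][2-9 ALLOC][10-25 FREE]
Op 3: c = malloc(5) -> c = 10; heap: [0-1 ALLOC][2-9 ALLOC][10-14 ALLOC][15-25 FREE]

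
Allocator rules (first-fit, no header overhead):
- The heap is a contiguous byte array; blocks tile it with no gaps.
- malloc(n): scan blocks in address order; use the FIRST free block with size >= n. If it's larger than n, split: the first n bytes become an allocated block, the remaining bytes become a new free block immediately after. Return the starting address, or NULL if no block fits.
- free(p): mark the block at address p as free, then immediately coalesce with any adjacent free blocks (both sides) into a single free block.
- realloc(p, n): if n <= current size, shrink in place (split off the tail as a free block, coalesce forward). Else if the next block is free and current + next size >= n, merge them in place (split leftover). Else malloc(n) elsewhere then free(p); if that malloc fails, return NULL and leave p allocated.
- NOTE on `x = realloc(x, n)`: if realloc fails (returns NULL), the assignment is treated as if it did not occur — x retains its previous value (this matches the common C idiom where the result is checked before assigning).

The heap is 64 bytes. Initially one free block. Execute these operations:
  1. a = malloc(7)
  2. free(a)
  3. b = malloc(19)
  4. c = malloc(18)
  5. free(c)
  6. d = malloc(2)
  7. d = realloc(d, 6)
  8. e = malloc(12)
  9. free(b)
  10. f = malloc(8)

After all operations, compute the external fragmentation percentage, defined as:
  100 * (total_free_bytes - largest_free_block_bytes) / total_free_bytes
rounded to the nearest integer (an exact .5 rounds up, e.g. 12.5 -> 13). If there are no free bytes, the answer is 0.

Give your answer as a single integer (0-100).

Answer: 29

Derivation:
Op 1: a = malloc(7) -> a = 0; heap: [0-6 ALLOC][7-63 FREE]
Op 2: free(a) -> (freed a); heap: [0-63 FREE]
Op 3: b = malloc(19) -> b = 0; heap: [0-18 ALLOC][19-63 FREE]
Op 4: c = malloc(18) -> c = 19; heap: [0-18 ALLOC][19-36 ALLOC][37-63 FREE]
Op 5: free(c) -> (freed c); heap: [0-18 ALLOC][19-63 FREE]
Op 6: d = malloc(2) -> d = 19; heap: [0-18 ALLOC][19-20 ALLOC][21-63 FREE]
Op 7: d = realloc(d, 6) -> d = 19; heap: [0-18 ALLOC][19-24 ALLOC][25-63 FREE]
Op 8: e = malloc(12) -> e = 25; heap: [0-18 ALLOC][19-24 ALLOC][25-36 ALLOC][37-63 FREE]
Op 9: free(b) -> (freed b); heap: [0-18 FREE][19-24 ALLOC][25-36 ALLOC][37-63 FREE]
Op 10: f = malloc(8) -> f = 0; heap: [0-7 ALLOC][8-18 FREE][19-24 ALLOC][25-36 ALLOC][37-63 FREE]
Free blocks: [11 27] total_free=38 largest=27 -> 100*(38-27)/38 = 1100/38 ≈ 28.947 -> rounds to 29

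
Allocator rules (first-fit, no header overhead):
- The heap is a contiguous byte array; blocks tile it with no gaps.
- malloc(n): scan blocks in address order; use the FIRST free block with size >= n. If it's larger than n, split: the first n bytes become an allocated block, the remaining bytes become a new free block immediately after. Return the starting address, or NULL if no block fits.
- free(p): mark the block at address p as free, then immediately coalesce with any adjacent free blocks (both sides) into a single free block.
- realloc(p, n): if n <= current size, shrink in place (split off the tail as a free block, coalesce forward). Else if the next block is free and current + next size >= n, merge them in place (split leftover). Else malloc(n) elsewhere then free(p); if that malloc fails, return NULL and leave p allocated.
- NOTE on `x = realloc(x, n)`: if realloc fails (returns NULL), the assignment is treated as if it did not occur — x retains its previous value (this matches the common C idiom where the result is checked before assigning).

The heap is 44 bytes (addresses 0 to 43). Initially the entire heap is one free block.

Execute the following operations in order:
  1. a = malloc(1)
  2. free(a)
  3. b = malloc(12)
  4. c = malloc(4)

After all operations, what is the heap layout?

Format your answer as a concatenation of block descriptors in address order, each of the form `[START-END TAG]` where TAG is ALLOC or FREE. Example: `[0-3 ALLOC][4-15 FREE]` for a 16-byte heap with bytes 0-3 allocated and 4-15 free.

Op 1: a = malloc(1) -> a = 0; heap: [0-0 ALLOC][1-43 FREE]
Op 2: free(a) -> (freed a); heap: [0-43 FREE]
Op 3: b = malloc(12) -> b = 0; heap: [0-11 ALLOC][12-43 FREE]
Op 4: c = malloc(4) -> c = 12; heap: [0-11 ALLOC][12-15 ALLOC][16-43 FREE]

Answer: [0-11 ALLOC][12-15 ALLOC][16-43 FREE]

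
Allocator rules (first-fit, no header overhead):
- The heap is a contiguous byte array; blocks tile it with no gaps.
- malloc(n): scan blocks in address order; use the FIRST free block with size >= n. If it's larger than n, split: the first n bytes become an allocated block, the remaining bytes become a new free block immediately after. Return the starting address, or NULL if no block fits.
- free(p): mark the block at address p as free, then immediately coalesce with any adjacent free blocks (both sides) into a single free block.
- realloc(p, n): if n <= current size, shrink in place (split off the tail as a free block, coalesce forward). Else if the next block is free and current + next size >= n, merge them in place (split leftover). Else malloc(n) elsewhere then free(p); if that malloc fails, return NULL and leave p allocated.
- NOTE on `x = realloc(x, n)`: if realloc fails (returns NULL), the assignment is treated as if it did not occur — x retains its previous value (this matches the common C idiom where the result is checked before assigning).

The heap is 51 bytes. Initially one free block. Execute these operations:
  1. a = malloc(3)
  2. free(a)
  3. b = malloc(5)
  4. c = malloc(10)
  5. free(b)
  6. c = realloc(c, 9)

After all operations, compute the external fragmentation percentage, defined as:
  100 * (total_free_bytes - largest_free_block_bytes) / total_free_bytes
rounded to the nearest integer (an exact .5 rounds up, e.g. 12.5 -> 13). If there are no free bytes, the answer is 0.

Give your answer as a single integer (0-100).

Answer: 12

Derivation:
Op 1: a = malloc(3) -> a = 0; heap: [0-2 ALLOC][3-50 FREE]
Op 2: free(a) -> (freed a); heap: [0-50 FREE]
Op 3: b = malloc(5) -> b = 0; heap: [0-4 ALLOC][5-50 FREE]
Op 4: c = malloc(10) -> c = 5; heap: [0-4 ALLOC][5-14 ALLOC][15-50 FREE]
Op 5: free(b) -> (freed b); heap: [0-4 FREE][5-14 ALLOC][15-50 FREE]
Op 6: c = realloc(c, 9) -> c = 5; heap: [0-4 FREE][5-13 ALLOC][14-50 FREE]
Free blocks: [5 37] total_free=42 largest=37 -> 100*(42-37)/42 = 500/42 ≈ 11.905 -> rounds to 12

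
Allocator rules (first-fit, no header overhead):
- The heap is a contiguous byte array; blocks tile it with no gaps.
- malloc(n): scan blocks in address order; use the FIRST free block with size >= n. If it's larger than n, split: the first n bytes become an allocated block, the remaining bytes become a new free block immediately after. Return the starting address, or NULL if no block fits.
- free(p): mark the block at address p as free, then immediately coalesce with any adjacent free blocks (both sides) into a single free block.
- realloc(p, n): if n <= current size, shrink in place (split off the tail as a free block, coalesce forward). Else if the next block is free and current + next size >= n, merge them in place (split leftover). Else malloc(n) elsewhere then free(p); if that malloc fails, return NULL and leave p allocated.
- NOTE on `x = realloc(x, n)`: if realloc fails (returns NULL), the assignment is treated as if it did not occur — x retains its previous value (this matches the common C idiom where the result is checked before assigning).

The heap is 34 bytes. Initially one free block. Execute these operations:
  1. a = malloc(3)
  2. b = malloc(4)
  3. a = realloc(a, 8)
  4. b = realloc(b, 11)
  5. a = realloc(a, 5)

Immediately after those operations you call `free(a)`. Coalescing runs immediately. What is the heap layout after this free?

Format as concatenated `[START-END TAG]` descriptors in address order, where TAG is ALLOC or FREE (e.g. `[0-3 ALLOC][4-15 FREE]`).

Op 1: a = malloc(3) -> a = 0; heap: [0-2 ALLOC][3-33 FREE]
Op 2: b = malloc(4) -> b = 3; heap: [0-2 ALLOC][3-6 ALLOC][7-33 FREE]
Op 3: a = realloc(a, 8) -> a = 7; heap: [0-2 FREE][3-6 ALLOC][7-14 ALLOC][15-33 FREE]
Op 4: b = realloc(b, 11) -> b = 15; heap: [0-6 FREE][7-14 ALLOC][15-25 ALLOC][26-33 FREE]
Op 5: a = realloc(a, 5) -> a = 7; heap: [0-6 FREE][7-11 ALLOC][12-14 FREE][15-25 ALLOC][26-33 FREE]
free(a): a = 7 -> block [7-11 ALLOC]; mark free, coalesce with adjacent free neighbors -> [0-14 FREE][15-25 ALLOC][26-33 FREE]

Answer: [0-14 FREE][15-25 ALLOC][26-33 FREE]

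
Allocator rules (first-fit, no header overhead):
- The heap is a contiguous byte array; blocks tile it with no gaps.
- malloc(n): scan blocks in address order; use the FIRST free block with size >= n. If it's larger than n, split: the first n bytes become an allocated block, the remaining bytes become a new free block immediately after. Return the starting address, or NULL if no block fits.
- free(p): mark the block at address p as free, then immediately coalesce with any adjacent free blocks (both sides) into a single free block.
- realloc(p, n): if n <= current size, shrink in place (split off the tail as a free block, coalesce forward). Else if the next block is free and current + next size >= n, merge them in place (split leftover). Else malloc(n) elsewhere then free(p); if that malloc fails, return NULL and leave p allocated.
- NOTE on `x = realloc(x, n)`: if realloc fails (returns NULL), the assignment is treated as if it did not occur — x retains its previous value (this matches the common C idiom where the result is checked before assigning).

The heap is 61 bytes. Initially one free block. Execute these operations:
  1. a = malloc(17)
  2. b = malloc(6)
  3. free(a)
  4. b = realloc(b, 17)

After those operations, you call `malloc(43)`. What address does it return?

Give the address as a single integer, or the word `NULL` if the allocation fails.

Op 1: a = malloc(17) -> a = 0; heap: [0-16 ALLOC][17-60 FREE]
Op 2: b = malloc(6) -> b = 17; heap: [0-16 ALLOC][17-22 ALLOC][23-60 FREE]
Op 3: free(a) -> (freed a); heap: [0-16 FREE][17-22 ALLOC][23-60 FREE]
Op 4: b = realloc(b, 17) -> b = 17; heap: [0-16 FREE][17-33 ALLOC][34-60 FREE]
malloc(43): first-fit scan over [0-16 FREE][17-33 ALLOC][34-60 FREE] -> NULL

Answer: NULL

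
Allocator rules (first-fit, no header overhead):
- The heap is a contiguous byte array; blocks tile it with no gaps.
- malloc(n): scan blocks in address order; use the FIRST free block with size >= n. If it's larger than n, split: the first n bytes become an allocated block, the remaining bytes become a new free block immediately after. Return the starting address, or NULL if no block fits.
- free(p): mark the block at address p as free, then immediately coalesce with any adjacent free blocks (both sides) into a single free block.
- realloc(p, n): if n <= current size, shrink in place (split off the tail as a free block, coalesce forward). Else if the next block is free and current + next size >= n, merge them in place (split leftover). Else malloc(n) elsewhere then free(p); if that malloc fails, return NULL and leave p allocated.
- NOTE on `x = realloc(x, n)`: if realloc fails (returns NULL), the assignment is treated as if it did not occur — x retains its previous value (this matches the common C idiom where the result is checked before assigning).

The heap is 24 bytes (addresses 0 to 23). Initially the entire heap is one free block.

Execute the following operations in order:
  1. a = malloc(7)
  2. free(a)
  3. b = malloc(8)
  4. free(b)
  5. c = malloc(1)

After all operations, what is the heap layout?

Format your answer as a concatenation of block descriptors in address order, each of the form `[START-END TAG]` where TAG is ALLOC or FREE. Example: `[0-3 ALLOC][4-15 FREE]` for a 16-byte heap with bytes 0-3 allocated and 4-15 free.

Op 1: a = malloc(7) -> a = 0; heap: [0-6 ALLOC][7-23 FREE]
Op 2: free(a) -> (freed a); heap: [0-23 FREE]
Op 3: b = malloc(8) -> b = 0; heap: [0-7 ALLOC][8-23 FREE]
Op 4: free(b) -> (freed b); heap: [0-23 FREE]
Op 5: c = malloc(1) -> c = 0; heap: [0-0 ALLOC][1-23 FREE]

Answer: [0-0 ALLOC][1-23 FREE]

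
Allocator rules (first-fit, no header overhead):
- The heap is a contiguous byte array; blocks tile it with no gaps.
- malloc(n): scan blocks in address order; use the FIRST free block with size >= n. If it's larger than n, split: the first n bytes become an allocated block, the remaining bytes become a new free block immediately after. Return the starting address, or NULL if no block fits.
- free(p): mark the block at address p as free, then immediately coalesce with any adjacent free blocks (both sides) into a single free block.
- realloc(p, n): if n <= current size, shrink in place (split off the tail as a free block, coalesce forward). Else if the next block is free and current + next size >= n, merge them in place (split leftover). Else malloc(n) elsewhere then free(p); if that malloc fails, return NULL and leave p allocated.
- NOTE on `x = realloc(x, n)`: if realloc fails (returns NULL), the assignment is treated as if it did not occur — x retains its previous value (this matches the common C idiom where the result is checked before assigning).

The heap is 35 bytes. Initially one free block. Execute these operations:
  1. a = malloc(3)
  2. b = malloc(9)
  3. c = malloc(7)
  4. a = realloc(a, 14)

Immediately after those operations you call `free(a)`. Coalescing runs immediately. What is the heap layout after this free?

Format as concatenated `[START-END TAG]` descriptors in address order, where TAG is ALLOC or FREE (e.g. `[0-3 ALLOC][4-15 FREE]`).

Op 1: a = malloc(3) -> a = 0; heap: [0-2 ALLOC][3-34 FREE]
Op 2: b = malloc(9) -> b = 3; heap: [0-2 ALLOC][3-11 ALLOC][12-34 FREE]
Op 3: c = malloc(7) -> c = 12; heap: [0-2 ALLOC][3-11 ALLOC][12-18 ALLOC][19-34 FREE]
Op 4: a = realloc(a, 14) -> a = 19; heap: [0-2 FREE][3-11 ALLOC][12-18 ALLOC][19-32 ALLOC][33-34 FREE]
free(a): a = 19 -> block [19-32 ALLOC]; mark free, coalesce with adjacent free neighbors -> [0-2 FREE][3-11 ALLOC][12-18 ALLOC][19-34 FREE]

Answer: [0-2 FREE][3-11 ALLOC][12-18 ALLOC][19-34 FREE]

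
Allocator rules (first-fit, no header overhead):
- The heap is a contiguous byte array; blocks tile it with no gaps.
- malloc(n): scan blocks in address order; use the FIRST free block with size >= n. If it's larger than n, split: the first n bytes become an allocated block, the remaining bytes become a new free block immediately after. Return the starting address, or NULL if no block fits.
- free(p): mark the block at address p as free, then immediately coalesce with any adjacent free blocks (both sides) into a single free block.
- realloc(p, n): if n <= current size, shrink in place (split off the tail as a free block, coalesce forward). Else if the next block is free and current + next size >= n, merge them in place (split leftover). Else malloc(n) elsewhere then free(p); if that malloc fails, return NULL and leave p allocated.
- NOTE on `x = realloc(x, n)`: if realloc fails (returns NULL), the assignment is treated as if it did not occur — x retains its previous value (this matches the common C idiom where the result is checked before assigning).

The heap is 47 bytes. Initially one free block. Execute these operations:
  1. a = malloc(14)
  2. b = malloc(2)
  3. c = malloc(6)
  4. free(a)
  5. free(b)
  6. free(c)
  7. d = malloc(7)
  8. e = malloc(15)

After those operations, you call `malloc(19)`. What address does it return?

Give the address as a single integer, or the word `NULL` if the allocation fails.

Answer: 22

Derivation:
Op 1: a = malloc(14) -> a = 0; heap: [0-13 ALLOC][14-46 FREE]
Op 2: b = malloc(2) -> b = 14; heap: [0-13 ALLOC][14-15 ALLOC][16-46 FREE]
Op 3: c = malloc(6) -> c = 16; heap: [0-13 ALLOC][14-15 ALLOC][16-21 ALLOC][22-46 FREE]
Op 4: free(a) -> (freed a); heap: [0-13 FREE][14-15 ALLOC][16-21 ALLOC][22-46 FREE]
Op 5: free(b) -> (freed b); heap: [0-15 FREE][16-21 ALLOC][22-46 FREE]
Op 6: free(c) -> (freed c); heap: [0-46 FREE]
Op 7: d = malloc(7) -> d = 0; heap: [0-6 ALLOC][7-46 FREE]
Op 8: e = malloc(15) -> e = 7; heap: [0-6 ALLOC][7-21 ALLOC][22-46 FREE]
malloc(19): first-fit scan over [0-6 ALLOC][7-21 ALLOC][22-46 FREE] -> 22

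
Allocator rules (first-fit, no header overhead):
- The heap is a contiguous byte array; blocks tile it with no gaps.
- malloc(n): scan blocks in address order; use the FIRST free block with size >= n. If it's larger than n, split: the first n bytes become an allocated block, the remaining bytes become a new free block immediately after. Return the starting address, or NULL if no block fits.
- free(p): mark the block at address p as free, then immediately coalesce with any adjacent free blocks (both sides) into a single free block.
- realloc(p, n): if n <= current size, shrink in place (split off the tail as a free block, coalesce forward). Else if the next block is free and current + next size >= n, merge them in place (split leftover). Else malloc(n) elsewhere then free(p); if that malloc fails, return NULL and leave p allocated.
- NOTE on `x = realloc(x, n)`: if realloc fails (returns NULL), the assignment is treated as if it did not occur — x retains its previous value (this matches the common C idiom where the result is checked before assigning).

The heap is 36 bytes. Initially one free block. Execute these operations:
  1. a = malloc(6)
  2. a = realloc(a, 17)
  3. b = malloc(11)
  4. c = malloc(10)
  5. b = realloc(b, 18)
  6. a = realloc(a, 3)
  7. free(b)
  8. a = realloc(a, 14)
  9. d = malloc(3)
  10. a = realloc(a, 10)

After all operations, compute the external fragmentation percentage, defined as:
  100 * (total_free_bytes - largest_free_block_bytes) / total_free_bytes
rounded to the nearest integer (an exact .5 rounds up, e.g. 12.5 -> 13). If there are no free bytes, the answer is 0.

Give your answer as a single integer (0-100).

Answer: 17

Derivation:
Op 1: a = malloc(6) -> a = 0; heap: [0-5 ALLOC][6-35 FREE]
Op 2: a = realloc(a, 17) -> a = 0; heap: [0-16 ALLOC][17-35 FREE]
Op 3: b = malloc(11) -> b = 17; heap: [0-16 ALLOC][17-27 ALLOC][28-35 FREE]
Op 4: c = malloc(10) -> c = NULL; heap: [0-16 ALLOC][17-27 ALLOC][28-35 FREE]
Op 5: b = realloc(b, 18) -> b = 17; heap: [0-16 ALLOC][17-34 ALLOC][35-35 FREE]
Op 6: a = realloc(a, 3) -> a = 0; heap: [0-2 ALLOC][3-16 FREE][17-34 ALLOC][35-35 FREE]
Op 7: free(b) -> (freed b); heap: [0-2 ALLOC][3-35 FREE]
Op 8: a = realloc(a, 14) -> a = 0; heap: [0-13 ALLOC][14-35 FREE]
Op 9: d = malloc(3) -> d = 14; heap: [0-13 ALLOC][14-16 ALLOC][17-35 FREE]
Op 10: a = realloc(a, 10) -> a = 0; heap: [0-9 ALLOC][10-13 FREE][14-16 ALLOC][17-35 FREE]
Free blocks: [4 19] total_free=23 largest=19 -> 100*(23-19)/23 = 400/23 ≈ 17.391 -> rounds to 17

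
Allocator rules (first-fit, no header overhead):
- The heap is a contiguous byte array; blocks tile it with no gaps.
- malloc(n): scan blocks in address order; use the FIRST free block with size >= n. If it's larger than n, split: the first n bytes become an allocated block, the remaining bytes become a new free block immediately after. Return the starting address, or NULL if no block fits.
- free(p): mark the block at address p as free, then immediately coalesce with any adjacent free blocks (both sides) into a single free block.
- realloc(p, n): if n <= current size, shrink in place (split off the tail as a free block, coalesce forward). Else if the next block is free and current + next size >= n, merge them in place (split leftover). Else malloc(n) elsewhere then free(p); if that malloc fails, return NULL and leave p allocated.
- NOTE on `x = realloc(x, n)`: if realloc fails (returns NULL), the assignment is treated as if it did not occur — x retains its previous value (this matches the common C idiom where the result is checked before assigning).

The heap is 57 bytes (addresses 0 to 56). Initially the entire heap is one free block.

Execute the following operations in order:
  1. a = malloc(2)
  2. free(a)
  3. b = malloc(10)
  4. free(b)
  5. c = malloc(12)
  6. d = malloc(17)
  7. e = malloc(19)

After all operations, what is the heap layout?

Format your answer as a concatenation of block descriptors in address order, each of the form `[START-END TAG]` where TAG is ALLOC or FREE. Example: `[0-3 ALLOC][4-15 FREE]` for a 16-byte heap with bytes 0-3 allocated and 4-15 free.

Op 1: a = malloc(2) -> a = 0; heap: [0-1 ALLOC][2-56 FREE]
Op 2: free(a) -> (freed a); heap: [0-56 FREE]
Op 3: b = malloc(10) -> b = 0; heap: [0-9 ALLOC][10-56 FREE]
Op 4: free(b) -> (freed b); heap: [0-56 FREE]
Op 5: c = malloc(12) -> c = 0; heap: [0-11 ALLOC][12-56 FREE]
Op 6: d = malloc(17) -> d = 12; heap: [0-11 ALLOC][12-28 ALLOC][29-56 FREE]
Op 7: e = malloc(19) -> e = 29; heap: [0-11 ALLOC][12-28 ALLOC][29-47 ALLOC][48-56 FREE]

Answer: [0-11 ALLOC][12-28 ALLOC][29-47 ALLOC][48-56 FREE]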